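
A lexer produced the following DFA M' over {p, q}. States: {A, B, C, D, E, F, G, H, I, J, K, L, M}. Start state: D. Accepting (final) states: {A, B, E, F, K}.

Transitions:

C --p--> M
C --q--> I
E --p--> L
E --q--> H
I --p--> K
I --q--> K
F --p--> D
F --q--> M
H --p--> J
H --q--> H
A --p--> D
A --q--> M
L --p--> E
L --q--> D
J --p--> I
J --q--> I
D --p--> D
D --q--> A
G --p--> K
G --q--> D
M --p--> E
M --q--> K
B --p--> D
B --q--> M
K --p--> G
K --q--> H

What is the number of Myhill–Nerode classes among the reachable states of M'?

7

States {B,C,F} cannot be reached from the start state, so discard them.
P0 = {A,E,K} | {D,G,H,I,J,L,M}.
On input p, block {D,G,H,I,J,L,M} splits into {G,I,L,M} and {D,H,J}.
Split {A,E,K} by δ(·,p) → {E,K} and {A}.
Refine {G,I,L,M} on symbol q: members go to different blocks, giving {G,L} and {I,M}.
Split {D,H,J} by δ(·,p) → {D,H} and {J}.
On input p, block {D,H} splits into {D} and {H}.
Stable partition: {E,K} | {G,L} | {D} | {A} | {I,M} | {J} | {H} — 7 equivalence classes.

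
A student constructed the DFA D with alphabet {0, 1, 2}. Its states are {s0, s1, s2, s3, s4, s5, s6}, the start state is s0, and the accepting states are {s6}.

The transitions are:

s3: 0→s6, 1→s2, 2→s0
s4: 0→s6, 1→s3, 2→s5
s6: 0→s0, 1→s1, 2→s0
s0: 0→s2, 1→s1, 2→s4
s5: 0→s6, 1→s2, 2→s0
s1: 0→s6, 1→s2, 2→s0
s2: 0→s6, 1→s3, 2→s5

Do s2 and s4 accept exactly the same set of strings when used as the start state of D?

All states are reachable from the start state.
P0 = {s6} | {s0,s1,s2,s3,s4,s5}.
Split {s0,s1,s2,s3,s4,s5} by δ(·,0) → {s1,s2,s3,s4,s5} and {s0}.
Refine {s1,s2,s3,s4,s5} on symbol 2: members go to different blocks, giving {s1,s3,s5} and {s2,s4}.
The partition is now stable with 4 blocks: {s6} | {s1,s3,s5} | {s0} | {s2,s4}.
s2 and s4 lie in the same block of the stable partition, so they are equivalent — no string distinguishes them.

Yes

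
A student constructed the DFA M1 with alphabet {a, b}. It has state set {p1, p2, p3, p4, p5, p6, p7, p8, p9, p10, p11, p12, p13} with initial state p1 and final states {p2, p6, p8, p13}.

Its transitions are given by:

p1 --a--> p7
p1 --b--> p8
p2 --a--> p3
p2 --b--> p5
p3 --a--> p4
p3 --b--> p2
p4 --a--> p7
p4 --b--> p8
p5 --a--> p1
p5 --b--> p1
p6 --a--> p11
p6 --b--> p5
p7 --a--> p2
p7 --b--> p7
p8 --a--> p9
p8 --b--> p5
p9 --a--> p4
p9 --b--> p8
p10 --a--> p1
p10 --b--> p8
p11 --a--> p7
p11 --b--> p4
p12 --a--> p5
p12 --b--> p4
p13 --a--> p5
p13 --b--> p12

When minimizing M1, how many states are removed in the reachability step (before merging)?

5

BFS from p1 reaches {p1, p2, p3, p4, p5, p7, p8, p9}; the 5 state(s) p6, p10, p11, p12, p13 are never visited.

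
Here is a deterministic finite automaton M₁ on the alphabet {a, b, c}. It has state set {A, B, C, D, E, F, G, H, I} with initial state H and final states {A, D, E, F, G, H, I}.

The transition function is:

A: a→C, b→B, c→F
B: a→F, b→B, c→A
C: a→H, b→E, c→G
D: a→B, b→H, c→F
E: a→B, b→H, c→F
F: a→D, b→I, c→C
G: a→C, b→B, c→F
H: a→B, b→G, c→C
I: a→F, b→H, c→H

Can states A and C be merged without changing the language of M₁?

Every state is reachable, so we keep all 9.
P0 = {A,D,E,F,G,H,I} | {B,C}.
On input a, block {A,D,E,F,G,H,I} splits into {A,D,E,G,H} and {F,I}.
Refine {A,D,E,G,H} on symbol b: members go to different blocks, giving {D,E,H} and {A,G}.
Refine {D,E,H} on symbol b: members go to different blocks, giving {D,E} and {H}.
Split {B,C} by δ(·,a) → {B} and {C}.
On input a, block {F,I} splits into {F} and {I}.
Stable partition: {D,E} | {B} | {F} | {A,G} | {H} | {C} | {I} — 7 equivalence classes.
A and C end up in different blocks, so they are distinguishable. For instance, the string 'ε' is accepted from only A.

No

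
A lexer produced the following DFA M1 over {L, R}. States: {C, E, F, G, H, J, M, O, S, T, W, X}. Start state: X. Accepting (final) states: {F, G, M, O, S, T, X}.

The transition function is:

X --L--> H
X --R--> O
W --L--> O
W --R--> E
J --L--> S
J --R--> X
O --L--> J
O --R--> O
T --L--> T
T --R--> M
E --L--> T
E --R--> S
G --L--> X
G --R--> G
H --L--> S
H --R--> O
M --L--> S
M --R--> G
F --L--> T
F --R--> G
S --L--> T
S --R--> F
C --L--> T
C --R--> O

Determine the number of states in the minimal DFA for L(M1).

5

Reachable states from the start: {F,G,H,J,M,O,S,T,X}. Unreachable: {C,E,W} — drop them.
Initial partition by acceptance: {F,G,M,O,S,T,X} | {H,J}.
Split {F,G,M,O,S,T,X} by δ(·,L) → {F,G,M,S,T} and {O,X}.
On input L, block {F,G,M,S,T} splits into {F,M,S,T} and {G}.
On input R, block {F,M,S,T} splits into {F,M} and {S,T}.
The partition is now stable with 5 blocks: {F,M} | {H,J} | {O,X} | {G} | {S,T}.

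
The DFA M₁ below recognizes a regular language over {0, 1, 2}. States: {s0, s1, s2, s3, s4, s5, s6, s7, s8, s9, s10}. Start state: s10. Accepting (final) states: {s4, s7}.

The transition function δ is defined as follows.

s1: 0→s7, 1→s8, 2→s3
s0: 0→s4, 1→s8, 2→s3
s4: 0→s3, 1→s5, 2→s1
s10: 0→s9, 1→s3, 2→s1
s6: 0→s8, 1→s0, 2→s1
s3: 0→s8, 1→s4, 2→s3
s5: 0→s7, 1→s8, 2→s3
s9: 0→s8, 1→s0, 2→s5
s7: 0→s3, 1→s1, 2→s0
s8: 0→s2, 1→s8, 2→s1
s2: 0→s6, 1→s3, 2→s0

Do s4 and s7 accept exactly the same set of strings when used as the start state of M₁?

P0 = {s4,s7} | {s0,s1,s2,s3,s5,s6,s8,s9,s10}.
On input 0, block {s0,s1,s2,s3,s5,s6,s8,s9,s10} splits into {s2,s3,s6,s8,s9,s10} and {s0,s1,s5}.
Split {s2,s3,s6,s8,s9,s10} by δ(·,1) → {s2,s8,s10} and {s6,s9} and {s3}.
Split {s2,s8,s10} by δ(·,0) → {s2,s10} and {s8}.
The partition is now stable with 6 blocks: {s4,s7} | {s2,s10} | {s0,s1,s5} | {s6,s9} | {s3} | {s8}.
s4 and s7 lie in the same block of the stable partition, so they are equivalent — no string distinguishes them.

Yes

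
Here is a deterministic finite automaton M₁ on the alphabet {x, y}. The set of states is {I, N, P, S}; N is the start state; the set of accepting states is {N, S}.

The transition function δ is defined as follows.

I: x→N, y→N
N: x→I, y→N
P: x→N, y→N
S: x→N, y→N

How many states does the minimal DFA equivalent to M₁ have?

2

States {P,S} cannot be reached from the start state, so discard them.
P0 = {N} | {I}.
Stable partition: {N} | {I} — 2 equivalence classes.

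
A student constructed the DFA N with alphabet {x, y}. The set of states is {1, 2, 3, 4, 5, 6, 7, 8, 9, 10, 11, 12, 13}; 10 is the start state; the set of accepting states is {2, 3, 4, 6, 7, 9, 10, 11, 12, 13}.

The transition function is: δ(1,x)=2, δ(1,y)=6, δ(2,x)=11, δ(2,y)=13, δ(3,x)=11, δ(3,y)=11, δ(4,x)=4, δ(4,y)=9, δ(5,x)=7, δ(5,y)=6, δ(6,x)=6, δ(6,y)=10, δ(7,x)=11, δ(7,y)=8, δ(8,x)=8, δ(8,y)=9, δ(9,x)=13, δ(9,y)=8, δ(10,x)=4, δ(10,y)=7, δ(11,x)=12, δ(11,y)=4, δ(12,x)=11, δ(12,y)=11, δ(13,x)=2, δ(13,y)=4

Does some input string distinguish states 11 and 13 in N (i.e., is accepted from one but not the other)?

No

States {1,3,5,6} cannot be reached from the start state, so discard them.
Start with accepting vs non-accepting: {2,4,7,9,10,11,12,13} | {8}.
Refine {2,4,7,9,10,11,12,13} on symbol y: members go to different blocks, giving {2,4,10,11,12,13} and {7,9}.
Refine {2,4,10,11,12,13} on symbol y: members go to different blocks, giving {2,11,12,13} and {4,10}.
Split {2,11,12,13} by δ(·,y) → {2,12} and {11,13}.
No further refinement is possible. Final partition (5 blocks): {2,12} | {8} | {7,9} | {4,10} | {11,13}.
11 and 13 lie in the same block of the stable partition, so they are equivalent — no string distinguishes them.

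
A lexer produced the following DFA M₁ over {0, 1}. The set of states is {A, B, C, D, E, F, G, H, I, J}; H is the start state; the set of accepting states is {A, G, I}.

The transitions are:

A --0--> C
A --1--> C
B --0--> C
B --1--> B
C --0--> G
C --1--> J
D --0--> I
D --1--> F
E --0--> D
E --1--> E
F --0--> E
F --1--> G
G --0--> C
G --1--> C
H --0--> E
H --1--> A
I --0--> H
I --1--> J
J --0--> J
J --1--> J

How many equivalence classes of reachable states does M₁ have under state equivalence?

First remove the unreachable states {B}; 9 states remain.
P0 = {A,G,I} | {C,D,E,F,H,J}.
Split {C,D,E,F,H,J} by δ(·,0) → {E,F,H,J} and {C,D}.
Refine {A,G,I} on symbol 0: members go to different blocks, giving {A,G} and {I}.
Split {E,F,H,J} by δ(·,0) → {F,H,J} and {E}.
Split {F,H,J} by δ(·,0) → {F,H} and {J}.
Split {C,D} by δ(·,0) → {C} and {D}.
Stable partition: {A,G} | {F,H} | {C} | {I} | {E} | {J} | {D} — 7 equivalence classes.

7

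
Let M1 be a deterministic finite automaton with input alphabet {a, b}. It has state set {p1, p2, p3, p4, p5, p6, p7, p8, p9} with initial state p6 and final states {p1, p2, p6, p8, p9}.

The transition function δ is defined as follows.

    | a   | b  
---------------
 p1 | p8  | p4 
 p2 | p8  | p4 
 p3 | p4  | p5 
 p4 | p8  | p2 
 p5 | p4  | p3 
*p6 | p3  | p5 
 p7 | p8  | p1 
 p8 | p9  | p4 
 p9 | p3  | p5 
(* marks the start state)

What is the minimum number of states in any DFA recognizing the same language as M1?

States {p1,p7} cannot be reached from the start state, so discard them.
Initial partition by acceptance: {p2,p6,p8,p9} | {p3,p4,p5}.
Split {p2,p6,p8,p9} by δ(·,a) → {p2,p8} and {p6,p9}.
Refine {p2,p8} on symbol a: members go to different blocks, giving {p2} and {p8}.
Refine {p3,p4,p5} on symbol a: members go to different blocks, giving {p3,p5} and {p4}.
Stable partition: {p2} | {p3,p5} | {p6,p9} | {p8} | {p4} — 5 equivalence classes.

5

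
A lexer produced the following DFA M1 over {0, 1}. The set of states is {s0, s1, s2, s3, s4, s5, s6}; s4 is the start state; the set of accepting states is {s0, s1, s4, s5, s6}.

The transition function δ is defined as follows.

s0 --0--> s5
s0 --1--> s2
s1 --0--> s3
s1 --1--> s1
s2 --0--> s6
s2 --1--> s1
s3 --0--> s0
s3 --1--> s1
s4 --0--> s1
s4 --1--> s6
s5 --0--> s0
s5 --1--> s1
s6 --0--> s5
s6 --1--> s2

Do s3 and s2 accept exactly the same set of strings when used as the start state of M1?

Every state is reachable, so we keep all 7.
Initial partition by acceptance: {s0,s1,s4,s5,s6} | {s2,s3}.
Split {s0,s1,s4,s5,s6} by δ(·,0) → {s0,s4,s5,s6} and {s1}.
Refine {s0,s4,s5,s6} on symbol 0: members go to different blocks, giving {s0,s5,s6} and {s4}.
Split {s0,s5,s6} by δ(·,1) → {s0,s6} and {s5}.
The partition is now stable with 5 blocks: {s0,s6} | {s2,s3} | {s1} | {s4} | {s5}.
s3 and s2 lie in the same block of the stable partition, so they are equivalent — no string distinguishes them.

Yes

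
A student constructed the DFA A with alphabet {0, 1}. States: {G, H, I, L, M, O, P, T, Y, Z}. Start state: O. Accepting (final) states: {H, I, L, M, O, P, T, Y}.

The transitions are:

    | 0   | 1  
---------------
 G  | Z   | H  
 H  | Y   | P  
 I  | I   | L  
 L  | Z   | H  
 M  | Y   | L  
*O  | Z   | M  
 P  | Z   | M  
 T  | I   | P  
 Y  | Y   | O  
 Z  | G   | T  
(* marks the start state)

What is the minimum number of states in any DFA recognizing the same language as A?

All states are reachable from the start state.
Initial partition by acceptance: {H,I,L,M,O,P,T,Y} | {G,Z}.
On input 0, block {H,I,L,M,O,P,T,Y} splits into {H,I,M,T,Y} and {L,O,P}.
The partition is now stable with 3 blocks: {H,I,M,T,Y} | {G,Z} | {L,O,P}.

3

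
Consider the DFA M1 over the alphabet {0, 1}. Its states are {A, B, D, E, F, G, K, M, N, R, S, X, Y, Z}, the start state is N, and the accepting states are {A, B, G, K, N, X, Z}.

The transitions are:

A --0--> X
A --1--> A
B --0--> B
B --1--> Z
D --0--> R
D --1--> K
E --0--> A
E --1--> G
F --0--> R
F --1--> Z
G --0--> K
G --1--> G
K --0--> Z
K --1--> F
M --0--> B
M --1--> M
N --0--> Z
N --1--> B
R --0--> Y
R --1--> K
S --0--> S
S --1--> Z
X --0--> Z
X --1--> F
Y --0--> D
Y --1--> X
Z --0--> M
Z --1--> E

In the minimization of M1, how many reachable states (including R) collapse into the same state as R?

States {S} cannot be reached from the start state, so discard them.
P0 = {A,B,G,K,N,X,Z} | {D,E,F,M,R,Y}.
Split {A,B,G,K,N,X,Z} by δ(·,0) → {A,B,G,K,N,X} and {Z}.
On input 0, block {A,B,G,K,N,X} splits into {A,B,G} and {K,N,X}.
On input 0, block {A,B,G} splits into {A,G} and {B}.
On input 0, block {D,E,F,M,R,Y} splits into {D,F,R,Y} and {M} and {E}.
Split {D,F,R,Y} by δ(·,1) → {D,R,Y} and {F}.
Split {K,N,X} by δ(·,1) → {K,X} and {N}.
No further refinement is possible. Final partition (9 blocks): {A,G} | {D,R,Y} | {Z} | {K,X} | {B} | {M} | {E} | {F} | {N}.
The equivalence class containing R is {D,R,Y}, of size 3.

3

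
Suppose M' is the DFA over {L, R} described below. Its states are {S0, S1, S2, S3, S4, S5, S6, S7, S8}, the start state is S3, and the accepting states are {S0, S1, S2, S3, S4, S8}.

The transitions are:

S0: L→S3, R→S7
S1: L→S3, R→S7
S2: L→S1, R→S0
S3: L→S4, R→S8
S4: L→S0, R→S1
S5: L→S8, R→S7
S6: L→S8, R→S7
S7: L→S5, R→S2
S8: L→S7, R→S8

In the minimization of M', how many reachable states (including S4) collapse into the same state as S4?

Reachable states from the start: {S0,S1,S2,S3,S4,S5,S7,S8}. Unreachable: {S6} — drop them.
P0 = {S0,S1,S2,S3,S4,S8} | {S5,S7}.
On input L, block {S0,S1,S2,S3,S4,S8} splits into {S0,S1,S2,S3,S4} and {S8}.
Split {S0,S1,S2,S3,S4} by δ(·,R) → {S0,S1} and {S2,S4} and {S3}.
On input L, block {S5,S7} splits into {S5} and {S7}.
No further refinement is possible. Final partition (6 blocks): {S0,S1} | {S5} | {S8} | {S2,S4} | {S3} | {S7}.
The equivalence class containing S4 is {S2,S4}, of size 2.

2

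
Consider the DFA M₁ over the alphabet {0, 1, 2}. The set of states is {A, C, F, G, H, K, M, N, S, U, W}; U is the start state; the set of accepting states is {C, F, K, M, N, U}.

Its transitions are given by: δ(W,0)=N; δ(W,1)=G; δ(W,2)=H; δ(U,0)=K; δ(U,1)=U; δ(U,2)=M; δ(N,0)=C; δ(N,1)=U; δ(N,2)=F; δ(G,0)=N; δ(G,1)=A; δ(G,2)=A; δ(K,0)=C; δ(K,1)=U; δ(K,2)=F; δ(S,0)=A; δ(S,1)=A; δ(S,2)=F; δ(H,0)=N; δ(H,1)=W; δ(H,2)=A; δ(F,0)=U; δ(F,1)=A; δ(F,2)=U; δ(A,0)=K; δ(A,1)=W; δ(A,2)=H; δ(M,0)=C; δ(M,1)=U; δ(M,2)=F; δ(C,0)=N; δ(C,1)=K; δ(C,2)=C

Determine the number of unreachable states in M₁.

Starting at U and following transitions, the reachable set is {A, C, F, G, H, K, M, N, U, W}. That leaves S unreachable — 1 in total.

1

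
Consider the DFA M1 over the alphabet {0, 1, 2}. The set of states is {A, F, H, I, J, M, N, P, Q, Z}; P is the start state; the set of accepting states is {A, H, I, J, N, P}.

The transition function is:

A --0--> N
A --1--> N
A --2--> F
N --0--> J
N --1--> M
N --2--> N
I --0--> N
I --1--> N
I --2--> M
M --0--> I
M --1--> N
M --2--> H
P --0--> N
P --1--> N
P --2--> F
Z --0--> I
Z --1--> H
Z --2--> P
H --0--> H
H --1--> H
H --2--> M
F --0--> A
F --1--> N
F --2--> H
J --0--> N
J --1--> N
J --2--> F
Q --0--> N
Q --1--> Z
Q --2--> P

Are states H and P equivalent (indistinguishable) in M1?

States {Q,Z} cannot be reached from the start state, so discard them.
Initial partition by acceptance: {A,H,I,J,N,P} | {F,M}.
Split {A,H,I,J,N,P} by δ(·,1) → {A,H,I,J,P} and {N}.
On input 0, block {A,H,I,J,P} splits into {A,I,J,P} and {H}.
No further refinement is possible. Final partition (4 blocks): {A,I,J,P} | {F,M} | {N} | {H}.
H and P end up in different blocks, so they are distinguishable. For instance, the string '01' is accepted from only H.

No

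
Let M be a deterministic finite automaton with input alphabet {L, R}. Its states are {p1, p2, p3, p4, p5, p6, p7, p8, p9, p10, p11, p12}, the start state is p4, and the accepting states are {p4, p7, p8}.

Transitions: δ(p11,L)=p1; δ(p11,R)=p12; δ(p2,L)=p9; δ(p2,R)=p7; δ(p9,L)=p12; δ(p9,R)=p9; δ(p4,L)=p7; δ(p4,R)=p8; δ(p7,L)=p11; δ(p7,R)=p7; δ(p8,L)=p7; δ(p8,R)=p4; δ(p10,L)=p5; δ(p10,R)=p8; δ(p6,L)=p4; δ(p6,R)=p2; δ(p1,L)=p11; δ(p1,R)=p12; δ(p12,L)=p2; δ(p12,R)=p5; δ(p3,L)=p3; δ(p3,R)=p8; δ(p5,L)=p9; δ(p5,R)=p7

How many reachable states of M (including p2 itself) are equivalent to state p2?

2

First remove the unreachable states {p3,p6,p10}; 9 states remain.
P0 = {p4,p7,p8} | {p1,p2,p5,p9,p11,p12}.
Refine {p4,p7,p8} on symbol L: members go to different blocks, giving {p4,p8} and {p7}.
Split {p1,p2,p5,p9,p11,p12} by δ(·,R) → {p1,p9,p11,p12} and {p2,p5}.
Refine {p1,p9,p11,p12} on symbol L: members go to different blocks, giving {p1,p9,p11} and {p12}.
On input L, block {p1,p9,p11} splits into {p1,p11} and {p9}.
No further refinement is possible. Final partition (6 blocks): {p4,p8} | {p1,p11} | {p7} | {p2,p5} | {p12} | {p9}.
The equivalence class containing p2 is {p2,p5}, of size 2.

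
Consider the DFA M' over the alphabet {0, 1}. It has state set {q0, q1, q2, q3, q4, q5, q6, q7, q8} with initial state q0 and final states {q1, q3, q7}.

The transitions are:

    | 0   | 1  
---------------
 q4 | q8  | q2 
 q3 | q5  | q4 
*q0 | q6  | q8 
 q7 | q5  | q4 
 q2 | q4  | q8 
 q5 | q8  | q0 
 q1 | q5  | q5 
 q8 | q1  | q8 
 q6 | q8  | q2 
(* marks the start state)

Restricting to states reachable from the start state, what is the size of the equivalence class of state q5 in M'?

Reachable states from the start: {q0,q1,q2,q4,q5,q6,q8}. Unreachable: {q3,q7} — drop them.
Initial partition by acceptance: {q1} | {q0,q2,q4,q5,q6,q8}.
Refine {q0,q2,q4,q5,q6,q8} on symbol 0: members go to different blocks, giving {q0,q2,q4,q5,q6} and {q8}.
On input 0, block {q0,q2,q4,q5,q6} splits into {q4,q5,q6} and {q0,q2}.
No further refinement is possible. Final partition (4 blocks): {q1} | {q4,q5,q6} | {q8} | {q0,q2}.
State q5 belongs to the block {q4,q5,q6}, which has 3 states.

3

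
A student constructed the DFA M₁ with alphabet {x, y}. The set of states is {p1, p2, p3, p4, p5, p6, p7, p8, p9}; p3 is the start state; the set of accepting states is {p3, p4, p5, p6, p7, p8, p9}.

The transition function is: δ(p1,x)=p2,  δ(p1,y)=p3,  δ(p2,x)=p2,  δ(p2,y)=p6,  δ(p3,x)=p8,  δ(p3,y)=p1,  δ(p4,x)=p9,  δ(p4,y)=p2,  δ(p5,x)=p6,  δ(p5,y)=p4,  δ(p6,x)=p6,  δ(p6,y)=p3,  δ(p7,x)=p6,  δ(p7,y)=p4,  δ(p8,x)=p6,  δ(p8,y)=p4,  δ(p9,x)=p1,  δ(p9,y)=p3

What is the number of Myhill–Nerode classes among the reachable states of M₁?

States {p5,p7} cannot be reached from the start state, so discard them.
Start with accepting vs non-accepting: {p3,p4,p6,p8,p9} | {p1,p2}.
On input x, block {p3,p4,p6,p8,p9} splits into {p3,p4,p6,p8} and {p9}.
Refine {p3,p4,p6,p8} on symbol x: members go to different blocks, giving {p3,p6,p8} and {p4}.
Refine {p3,p6,p8} on symbol y: members go to different blocks, giving {p3} and {p6} and {p8}.
On input y, block {p1,p2} splits into {p1} and {p2}.
The partition is now stable with 7 blocks: {p3} | {p1} | {p9} | {p4} | {p6} | {p8} | {p2}.

7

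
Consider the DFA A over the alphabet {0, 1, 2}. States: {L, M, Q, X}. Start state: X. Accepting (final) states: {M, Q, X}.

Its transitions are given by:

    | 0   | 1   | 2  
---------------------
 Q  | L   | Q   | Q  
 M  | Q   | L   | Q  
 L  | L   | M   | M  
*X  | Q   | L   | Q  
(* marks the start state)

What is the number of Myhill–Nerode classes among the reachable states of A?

P0 = {M,Q,X} | {L}.
Refine {M,Q,X} on symbol 0: members go to different blocks, giving {M,X} and {Q}.
No further refinement is possible. Final partition (3 blocks): {M,X} | {L} | {Q}.

3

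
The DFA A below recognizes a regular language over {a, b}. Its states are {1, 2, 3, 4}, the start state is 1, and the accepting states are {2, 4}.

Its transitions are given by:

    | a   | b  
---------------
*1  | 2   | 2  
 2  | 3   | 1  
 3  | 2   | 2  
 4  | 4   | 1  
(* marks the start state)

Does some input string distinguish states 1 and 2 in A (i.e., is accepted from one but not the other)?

First remove the unreachable states {4}; 3 states remain.
Initial partition by acceptance: {2} | {1,3}.
The partition is now stable with 2 blocks: {2} | {1,3}.
1 and 2 end up in different blocks, so they are distinguishable. For instance, the string 'ε' is accepted from only 2.

Yes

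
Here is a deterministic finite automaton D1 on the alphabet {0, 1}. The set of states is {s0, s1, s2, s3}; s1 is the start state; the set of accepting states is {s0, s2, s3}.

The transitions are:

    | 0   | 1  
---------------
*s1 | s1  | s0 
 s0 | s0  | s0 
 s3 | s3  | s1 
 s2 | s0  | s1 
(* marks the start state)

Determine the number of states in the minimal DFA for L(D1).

States {s2,s3} cannot be reached from the start state, so discard them.
P0 = {s0} | {s1}.
Stable partition: {s0} | {s1} — 2 equivalence classes.

2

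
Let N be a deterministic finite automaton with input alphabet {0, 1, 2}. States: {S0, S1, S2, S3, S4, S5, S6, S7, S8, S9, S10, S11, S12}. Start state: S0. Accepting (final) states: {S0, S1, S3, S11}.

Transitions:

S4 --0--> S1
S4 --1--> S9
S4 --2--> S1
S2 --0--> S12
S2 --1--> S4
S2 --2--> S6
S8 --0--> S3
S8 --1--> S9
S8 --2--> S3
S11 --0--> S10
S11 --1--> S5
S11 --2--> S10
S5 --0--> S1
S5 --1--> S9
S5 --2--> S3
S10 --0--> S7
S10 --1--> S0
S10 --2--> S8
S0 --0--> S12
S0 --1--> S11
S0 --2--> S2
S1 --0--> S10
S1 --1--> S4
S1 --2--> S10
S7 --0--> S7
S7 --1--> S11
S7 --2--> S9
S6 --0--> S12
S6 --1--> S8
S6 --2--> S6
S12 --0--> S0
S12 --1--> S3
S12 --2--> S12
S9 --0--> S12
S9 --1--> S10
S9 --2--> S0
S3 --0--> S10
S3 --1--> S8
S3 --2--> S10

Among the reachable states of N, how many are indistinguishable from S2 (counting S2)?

Initial partition by acceptance: {S0,S1,S3,S11} | {S2,S4,S5,S6,S7,S8,S9,S10,S12}.
Split {S0,S1,S3,S11} by δ(·,1) → {S1,S3,S11} and {S0}.
Split {S2,S4,S5,S6,S7,S8,S9,S10,S12} by δ(·,0) → {S2,S6,S7,S9,S10} and {S4,S5,S8} and {S12}.
Refine {S2,S6,S7,S9,S10} on symbol 0: members go to different blocks, giving {S2,S6,S9} and {S7,S10}.
On input 1, block {S2,S6,S9} splits into {S2,S6} and {S9}.
Refine {S7,S10} on symbol 1: members go to different blocks, giving {S7} and {S10}.
Stable partition: {S1,S3,S11} | {S2,S6} | {S0} | {S4,S5,S8} | {S12} | {S7} | {S9} | {S10} — 8 equivalence classes.
The equivalence class containing S2 is {S2,S6}, of size 2.

2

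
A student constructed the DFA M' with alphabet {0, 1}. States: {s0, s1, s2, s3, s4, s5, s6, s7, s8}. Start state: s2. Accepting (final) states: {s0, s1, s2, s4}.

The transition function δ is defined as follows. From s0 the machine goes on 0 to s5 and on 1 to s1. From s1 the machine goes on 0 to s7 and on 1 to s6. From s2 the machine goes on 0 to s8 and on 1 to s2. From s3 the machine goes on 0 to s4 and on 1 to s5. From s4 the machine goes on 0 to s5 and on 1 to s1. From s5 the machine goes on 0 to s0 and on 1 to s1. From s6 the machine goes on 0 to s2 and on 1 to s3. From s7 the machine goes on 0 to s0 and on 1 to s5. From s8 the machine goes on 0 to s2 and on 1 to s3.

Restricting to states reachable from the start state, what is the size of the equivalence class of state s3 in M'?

2

All states are reachable from the start state.
Initial partition by acceptance: {s0,s1,s2,s4} | {s3,s5,s6,s7,s8}.
Split {s0,s1,s2,s4} by δ(·,1) → {s0,s2,s4} and {s1}.
Refine {s0,s2,s4} on symbol 1: members go to different blocks, giving {s0,s4} and {s2}.
On input 0, block {s3,s5,s6,s7,s8} splits into {s3,s5,s7} and {s6,s8}.
Split {s3,s5,s7} by δ(·,1) → {s3,s7} and {s5}.
Stable partition: {s0,s4} | {s3,s7} | {s1} | {s2} | {s6,s8} | {s5} — 6 equivalence classes.
The equivalence class containing s3 is {s3,s7}, of size 2.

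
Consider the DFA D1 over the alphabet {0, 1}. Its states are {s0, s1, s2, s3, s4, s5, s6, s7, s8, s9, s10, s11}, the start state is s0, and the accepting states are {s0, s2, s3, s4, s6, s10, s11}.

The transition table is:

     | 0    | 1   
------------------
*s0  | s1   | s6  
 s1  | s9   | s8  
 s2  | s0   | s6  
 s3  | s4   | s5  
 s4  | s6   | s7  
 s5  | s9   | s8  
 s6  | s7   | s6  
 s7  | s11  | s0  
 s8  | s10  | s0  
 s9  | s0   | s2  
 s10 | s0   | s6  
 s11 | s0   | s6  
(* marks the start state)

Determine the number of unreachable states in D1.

3

Starting at s0 and following transitions, the reachable set is {s0, s1, s2, s6, s7, s8, s9, s10, s11}. That leaves s3, s4, s5 unreachable — 3 in total.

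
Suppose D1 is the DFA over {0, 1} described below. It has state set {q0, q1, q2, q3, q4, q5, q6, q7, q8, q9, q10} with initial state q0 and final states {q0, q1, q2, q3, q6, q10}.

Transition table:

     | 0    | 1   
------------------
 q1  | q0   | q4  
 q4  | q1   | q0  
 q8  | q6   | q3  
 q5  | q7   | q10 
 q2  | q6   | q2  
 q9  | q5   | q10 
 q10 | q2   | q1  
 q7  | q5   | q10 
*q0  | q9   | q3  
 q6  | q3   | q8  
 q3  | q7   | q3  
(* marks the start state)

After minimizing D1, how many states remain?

All states are reachable from the start state.
P0 = {q0,q1,q2,q3,q6,q10} | {q4,q5,q7,q8,q9}.
On input 0, block {q0,q1,q2,q3,q6,q10} splits into {q1,q2,q6,q10} and {q0,q3}.
Split {q1,q2,q6,q10} by δ(·,0) → {q1,q6} and {q2,q10}.
On input 0, block {q4,q5,q7,q8,q9} splits into {q5,q7,q9} and {q4,q8}.
On input 0, block {q2,q10} splits into {q2} and {q10}.
The partition is now stable with 6 blocks: {q1,q6} | {q5,q7,q9} | {q0,q3} | {q2} | {q4,q8} | {q10}.

6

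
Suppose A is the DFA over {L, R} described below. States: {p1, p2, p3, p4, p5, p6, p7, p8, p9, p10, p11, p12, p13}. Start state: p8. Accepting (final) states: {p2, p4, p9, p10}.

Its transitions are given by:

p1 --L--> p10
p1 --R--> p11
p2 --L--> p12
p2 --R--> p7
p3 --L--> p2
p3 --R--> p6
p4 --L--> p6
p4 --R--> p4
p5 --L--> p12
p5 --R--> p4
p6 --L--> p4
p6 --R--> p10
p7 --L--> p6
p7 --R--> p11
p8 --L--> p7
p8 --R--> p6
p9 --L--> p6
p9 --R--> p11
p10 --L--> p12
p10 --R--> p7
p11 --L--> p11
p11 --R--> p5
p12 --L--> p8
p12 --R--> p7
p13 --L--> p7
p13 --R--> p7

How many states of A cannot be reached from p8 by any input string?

5

No path from p8 leads to p1, p2, p3, p9, p13; the other 8 states are all reachable.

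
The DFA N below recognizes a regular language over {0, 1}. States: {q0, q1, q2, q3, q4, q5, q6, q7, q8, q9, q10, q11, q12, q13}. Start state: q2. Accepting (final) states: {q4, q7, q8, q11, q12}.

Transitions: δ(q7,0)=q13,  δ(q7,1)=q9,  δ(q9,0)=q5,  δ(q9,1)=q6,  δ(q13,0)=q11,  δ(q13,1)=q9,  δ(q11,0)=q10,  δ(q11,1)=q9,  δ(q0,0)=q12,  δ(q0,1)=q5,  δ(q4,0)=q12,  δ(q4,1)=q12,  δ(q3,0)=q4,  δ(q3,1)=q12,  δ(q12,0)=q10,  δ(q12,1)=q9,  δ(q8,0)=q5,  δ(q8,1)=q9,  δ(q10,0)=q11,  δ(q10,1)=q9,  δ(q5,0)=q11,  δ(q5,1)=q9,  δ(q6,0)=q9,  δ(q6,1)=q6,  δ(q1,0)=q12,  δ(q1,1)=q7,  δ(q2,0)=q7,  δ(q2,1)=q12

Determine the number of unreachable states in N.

5

No path from q2 leads to q0, q1, q3, q4, q8; the other 9 states are all reachable.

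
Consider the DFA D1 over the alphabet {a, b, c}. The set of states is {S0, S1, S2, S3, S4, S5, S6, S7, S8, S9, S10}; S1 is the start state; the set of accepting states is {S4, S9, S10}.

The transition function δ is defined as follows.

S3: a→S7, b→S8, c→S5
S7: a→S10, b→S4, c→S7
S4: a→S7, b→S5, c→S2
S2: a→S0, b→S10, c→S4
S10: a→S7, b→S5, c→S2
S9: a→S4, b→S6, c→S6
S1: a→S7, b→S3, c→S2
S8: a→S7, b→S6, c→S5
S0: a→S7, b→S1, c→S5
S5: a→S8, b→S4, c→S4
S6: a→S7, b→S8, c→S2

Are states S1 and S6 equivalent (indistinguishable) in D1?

States {S9} cannot be reached from the start state, so discard them.
P0 = {S4,S10} | {S0,S1,S2,S3,S5,S6,S7,S8}.
On input a, block {S0,S1,S2,S3,S5,S6,S7,S8} splits into {S0,S1,S2,S3,S5,S6,S8} and {S7}.
On input a, block {S0,S1,S2,S3,S5,S6,S8} splits into {S0,S1,S3,S6,S8} and {S2,S5}.
The partition is now stable with 4 blocks: {S4,S10} | {S0,S1,S3,S6,S8} | {S7} | {S2,S5}.
S1 and S6 lie in the same block of the stable partition, so they are equivalent — no string distinguishes them.

Yes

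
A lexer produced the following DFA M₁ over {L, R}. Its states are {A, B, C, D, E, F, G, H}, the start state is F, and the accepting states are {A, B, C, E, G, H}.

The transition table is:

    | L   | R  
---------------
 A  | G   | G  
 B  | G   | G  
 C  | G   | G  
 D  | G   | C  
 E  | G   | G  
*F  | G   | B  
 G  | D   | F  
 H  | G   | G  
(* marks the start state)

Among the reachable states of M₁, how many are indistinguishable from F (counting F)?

First remove the unreachable states {A,E,H}; 5 states remain.
Start with accepting vs non-accepting: {B,C,G} | {D,F}.
Split {B,C,G} by δ(·,L) → {B,C} and {G}.
No further refinement is possible. Final partition (3 blocks): {B,C} | {D,F} | {G}.
State F belongs to the block {D,F}, which has 2 states.

2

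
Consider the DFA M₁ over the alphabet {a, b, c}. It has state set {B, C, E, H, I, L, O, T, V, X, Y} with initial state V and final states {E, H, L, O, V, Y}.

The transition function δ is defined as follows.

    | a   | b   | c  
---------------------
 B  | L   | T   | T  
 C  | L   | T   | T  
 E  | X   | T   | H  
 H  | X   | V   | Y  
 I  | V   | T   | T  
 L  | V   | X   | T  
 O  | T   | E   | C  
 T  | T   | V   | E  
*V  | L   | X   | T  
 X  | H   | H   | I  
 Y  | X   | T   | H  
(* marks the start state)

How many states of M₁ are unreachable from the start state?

3

No path from V leads to B, C, O; the other 8 states are all reachable.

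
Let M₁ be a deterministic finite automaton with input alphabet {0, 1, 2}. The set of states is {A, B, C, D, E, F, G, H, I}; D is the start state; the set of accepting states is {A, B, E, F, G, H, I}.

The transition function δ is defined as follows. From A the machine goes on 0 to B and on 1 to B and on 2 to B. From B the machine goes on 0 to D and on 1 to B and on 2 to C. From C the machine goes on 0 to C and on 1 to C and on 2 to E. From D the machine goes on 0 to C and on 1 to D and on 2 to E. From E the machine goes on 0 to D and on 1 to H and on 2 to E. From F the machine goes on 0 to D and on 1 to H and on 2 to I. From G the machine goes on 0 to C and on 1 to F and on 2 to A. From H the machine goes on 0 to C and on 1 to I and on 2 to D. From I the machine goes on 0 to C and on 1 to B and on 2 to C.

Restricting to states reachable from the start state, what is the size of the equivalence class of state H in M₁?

Reachable states from the start: {B,C,D,E,H,I}. Unreachable: {A,F,G} — drop them.
P0 = {B,E,H,I} | {C,D}.
Split {B,E,H,I} by δ(·,2) → {B,H,I} and {E}.
Stable partition: {B,H,I} | {C,D} | {E} — 3 equivalence classes.
The equivalence class containing H is {B,H,I}, of size 3.

3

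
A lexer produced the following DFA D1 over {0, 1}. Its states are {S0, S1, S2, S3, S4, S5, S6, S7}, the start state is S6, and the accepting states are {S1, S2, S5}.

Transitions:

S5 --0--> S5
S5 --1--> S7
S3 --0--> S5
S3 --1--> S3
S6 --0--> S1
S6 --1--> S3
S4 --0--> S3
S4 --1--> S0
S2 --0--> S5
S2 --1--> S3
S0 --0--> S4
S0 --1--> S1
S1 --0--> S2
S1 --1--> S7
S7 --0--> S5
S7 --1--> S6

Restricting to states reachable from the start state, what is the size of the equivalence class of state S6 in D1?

Reachable states from the start: {S1,S2,S3,S5,S6,S7}. Unreachable: {S0,S4} — drop them.
Initial partition by acceptance: {S1,S2,S5} | {S3,S6,S7}.
The partition is now stable with 2 blocks: {S1,S2,S5} | {S3,S6,S7}.
The equivalence class containing S6 is {S3,S6,S7}, of size 3.

3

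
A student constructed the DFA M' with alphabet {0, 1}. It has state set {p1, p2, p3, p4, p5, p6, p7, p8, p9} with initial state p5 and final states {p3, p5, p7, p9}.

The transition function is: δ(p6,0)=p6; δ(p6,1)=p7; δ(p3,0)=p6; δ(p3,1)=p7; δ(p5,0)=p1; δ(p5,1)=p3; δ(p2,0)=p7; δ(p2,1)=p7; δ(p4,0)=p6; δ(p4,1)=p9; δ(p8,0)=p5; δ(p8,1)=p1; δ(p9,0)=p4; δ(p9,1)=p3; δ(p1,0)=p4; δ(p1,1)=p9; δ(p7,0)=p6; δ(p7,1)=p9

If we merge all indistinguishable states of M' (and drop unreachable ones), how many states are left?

2

First remove the unreachable states {p2,p8}; 7 states remain.
P0 = {p3,p5,p7,p9} | {p1,p4,p6}.
The partition is now stable with 2 blocks: {p3,p5,p7,p9} | {p1,p4,p6}.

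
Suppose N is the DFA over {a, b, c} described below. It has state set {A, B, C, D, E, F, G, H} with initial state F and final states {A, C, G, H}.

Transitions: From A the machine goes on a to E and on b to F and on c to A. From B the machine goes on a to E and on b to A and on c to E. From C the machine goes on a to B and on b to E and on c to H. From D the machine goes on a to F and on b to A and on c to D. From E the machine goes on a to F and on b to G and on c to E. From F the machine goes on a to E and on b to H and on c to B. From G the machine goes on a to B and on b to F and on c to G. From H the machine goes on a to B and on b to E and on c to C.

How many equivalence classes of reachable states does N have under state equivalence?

2

States {D} cannot be reached from the start state, so discard them.
Start with accepting vs non-accepting: {A,C,G,H} | {B,E,F}.
No further refinement is possible. Final partition (2 blocks): {A,C,G,H} | {B,E,F}.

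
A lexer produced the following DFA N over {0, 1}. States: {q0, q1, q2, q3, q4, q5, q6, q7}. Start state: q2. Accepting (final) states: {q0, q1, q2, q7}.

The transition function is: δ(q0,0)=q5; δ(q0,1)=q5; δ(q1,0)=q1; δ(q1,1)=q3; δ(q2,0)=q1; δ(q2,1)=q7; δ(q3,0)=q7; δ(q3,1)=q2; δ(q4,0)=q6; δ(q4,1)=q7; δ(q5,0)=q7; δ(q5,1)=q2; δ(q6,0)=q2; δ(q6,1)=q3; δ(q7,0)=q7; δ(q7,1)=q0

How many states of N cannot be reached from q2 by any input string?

No path from q2 leads to q4, q6; the other 6 states are all reachable.

2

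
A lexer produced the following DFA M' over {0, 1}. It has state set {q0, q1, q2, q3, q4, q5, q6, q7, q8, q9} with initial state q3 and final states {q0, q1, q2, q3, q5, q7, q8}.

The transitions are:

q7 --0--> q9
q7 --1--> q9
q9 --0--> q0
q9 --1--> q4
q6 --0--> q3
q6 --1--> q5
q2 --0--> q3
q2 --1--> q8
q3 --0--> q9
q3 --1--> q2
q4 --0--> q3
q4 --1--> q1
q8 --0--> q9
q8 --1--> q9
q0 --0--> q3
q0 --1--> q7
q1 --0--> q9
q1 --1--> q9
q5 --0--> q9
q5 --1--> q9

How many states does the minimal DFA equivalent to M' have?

5

First remove the unreachable states {q5,q6}; 8 states remain.
P0 = {q0,q1,q2,q3,q7,q8} | {q4,q9}.
Split {q0,q1,q2,q3,q7,q8} by δ(·,0) → {q1,q3,q7,q8} and {q0,q2}.
Split {q1,q3,q7,q8} by δ(·,1) → {q1,q7,q8} and {q3}.
Refine {q4,q9} on symbol 0: members go to different blocks, giving {q4} and {q9}.
Stable partition: {q1,q7,q8} | {q4} | {q0,q2} | {q3} | {q9} — 5 equivalence classes.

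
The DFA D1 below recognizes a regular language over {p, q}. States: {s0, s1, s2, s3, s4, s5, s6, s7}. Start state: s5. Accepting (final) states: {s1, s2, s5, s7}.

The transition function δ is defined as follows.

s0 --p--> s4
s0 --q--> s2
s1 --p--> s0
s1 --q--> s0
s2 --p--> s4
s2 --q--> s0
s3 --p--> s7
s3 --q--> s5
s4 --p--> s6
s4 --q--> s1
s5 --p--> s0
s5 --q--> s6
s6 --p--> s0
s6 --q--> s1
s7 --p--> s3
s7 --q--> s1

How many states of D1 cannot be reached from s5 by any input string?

Starting at s5 and following transitions, the reachable set is {s0, s1, s2, s4, s5, s6}. That leaves s3, s7 unreachable — 2 in total.

2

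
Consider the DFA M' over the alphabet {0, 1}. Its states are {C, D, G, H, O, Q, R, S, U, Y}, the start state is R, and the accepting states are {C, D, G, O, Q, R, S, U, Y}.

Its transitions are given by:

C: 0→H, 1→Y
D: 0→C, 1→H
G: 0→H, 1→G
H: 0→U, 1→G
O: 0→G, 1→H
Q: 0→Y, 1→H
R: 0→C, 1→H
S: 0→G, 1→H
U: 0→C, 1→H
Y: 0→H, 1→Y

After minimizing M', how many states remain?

First remove the unreachable states {D,O,Q,S}; 6 states remain.
Start with accepting vs non-accepting: {C,G,R,U,Y} | {H}.
Refine {C,G,R,U,Y} on symbol 0: members go to different blocks, giving {C,G,Y} and {R,U}.
No further refinement is possible. Final partition (3 blocks): {C,G,Y} | {H} | {R,U}.

3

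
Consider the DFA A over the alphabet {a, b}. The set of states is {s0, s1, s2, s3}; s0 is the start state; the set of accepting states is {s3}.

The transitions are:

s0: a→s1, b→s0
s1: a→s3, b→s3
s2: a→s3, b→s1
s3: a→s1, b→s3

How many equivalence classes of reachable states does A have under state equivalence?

3

First remove the unreachable states {s2}; 3 states remain.
P0 = {s3} | {s0,s1}.
On input a, block {s0,s1} splits into {s0} and {s1}.
Stable partition: {s3} | {s0} | {s1} — 3 equivalence classes.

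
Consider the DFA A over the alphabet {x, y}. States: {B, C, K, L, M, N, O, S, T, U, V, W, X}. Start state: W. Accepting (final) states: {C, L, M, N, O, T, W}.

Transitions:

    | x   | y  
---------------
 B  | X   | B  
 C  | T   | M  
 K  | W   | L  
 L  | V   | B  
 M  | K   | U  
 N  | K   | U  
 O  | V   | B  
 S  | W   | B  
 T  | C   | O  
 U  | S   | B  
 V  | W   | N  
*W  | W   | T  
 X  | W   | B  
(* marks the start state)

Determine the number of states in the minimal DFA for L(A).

6

All states are reachable from the start state.
P0 = {C,L,M,N,O,T,W} | {B,K,S,U,V,X}.
On input x, block {C,L,M,N,O,T,W} splits into {L,M,N,O} and {C,T,W}.
Refine {B,K,S,U,V,X} on symbol x: members go to different blocks, giving {K,S,V,X} and {B,U}.
Split {K,S,V,X} by δ(·,y) → {K,V} and {S,X}.
Refine {C,T,W} on symbol y: members go to different blocks, giving {C,T} and {W}.
The partition is now stable with 6 blocks: {L,M,N,O} | {K,V} | {C,T} | {B,U} | {S,X} | {W}.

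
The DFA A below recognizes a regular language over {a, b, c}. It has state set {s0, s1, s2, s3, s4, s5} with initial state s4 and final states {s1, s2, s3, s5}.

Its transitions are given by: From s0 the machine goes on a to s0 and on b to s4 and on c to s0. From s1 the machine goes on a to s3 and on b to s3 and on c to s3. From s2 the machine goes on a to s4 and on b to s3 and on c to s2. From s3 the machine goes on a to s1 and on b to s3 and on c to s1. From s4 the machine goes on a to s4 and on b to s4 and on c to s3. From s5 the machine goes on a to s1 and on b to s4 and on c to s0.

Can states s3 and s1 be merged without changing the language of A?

Yes

States {s0,s2,s5} cannot be reached from the start state, so discard them.
Initial partition by acceptance: {s1,s3} | {s4}.
No further refinement is possible. Final partition (2 blocks): {s1,s3} | {s4}.
s3 and s1 lie in the same block of the stable partition, so they are equivalent — no string distinguishes them.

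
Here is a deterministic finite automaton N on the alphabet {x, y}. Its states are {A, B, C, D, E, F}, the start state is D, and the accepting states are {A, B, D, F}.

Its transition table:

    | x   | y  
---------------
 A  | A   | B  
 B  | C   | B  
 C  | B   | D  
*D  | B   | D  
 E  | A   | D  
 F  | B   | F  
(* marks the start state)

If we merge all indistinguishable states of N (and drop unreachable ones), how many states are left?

3

First remove the unreachable states {A,E,F}; 3 states remain.
Initial partition by acceptance: {B,D} | {C}.
Split {B,D} by δ(·,x) → {B} and {D}.
The partition is now stable with 3 blocks: {B} | {C} | {D}.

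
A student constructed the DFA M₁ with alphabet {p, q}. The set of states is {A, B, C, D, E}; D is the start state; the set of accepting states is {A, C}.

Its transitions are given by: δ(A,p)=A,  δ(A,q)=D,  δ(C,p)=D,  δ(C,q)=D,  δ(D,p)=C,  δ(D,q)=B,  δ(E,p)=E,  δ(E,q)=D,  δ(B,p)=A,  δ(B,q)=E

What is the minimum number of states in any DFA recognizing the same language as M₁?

5

Every state is reachable, so we keep all 5.
Start with accepting vs non-accepting: {A,C} | {B,D,E}.
Split {A,C} by δ(·,p) → {A} and {C}.
Split {B,D,E} by δ(·,p) → {B} and {D} and {E}.
No further refinement is possible. Final partition (5 blocks): {A} | {B} | {C} | {D} | {E}.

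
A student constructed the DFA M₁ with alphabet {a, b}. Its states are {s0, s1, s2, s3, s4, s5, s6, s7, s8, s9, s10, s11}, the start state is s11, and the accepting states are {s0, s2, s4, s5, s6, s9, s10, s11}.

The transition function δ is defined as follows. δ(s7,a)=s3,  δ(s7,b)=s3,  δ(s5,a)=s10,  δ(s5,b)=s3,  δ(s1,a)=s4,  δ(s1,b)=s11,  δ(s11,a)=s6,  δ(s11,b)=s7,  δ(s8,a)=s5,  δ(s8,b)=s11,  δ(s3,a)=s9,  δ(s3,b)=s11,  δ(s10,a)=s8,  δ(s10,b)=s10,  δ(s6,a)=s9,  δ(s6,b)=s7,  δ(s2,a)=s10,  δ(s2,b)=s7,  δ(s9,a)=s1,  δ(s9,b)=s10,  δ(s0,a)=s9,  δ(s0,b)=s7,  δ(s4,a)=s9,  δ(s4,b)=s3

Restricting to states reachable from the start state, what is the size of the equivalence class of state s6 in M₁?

Reachable states from the start: {s1,s3,s4,s5,s6,s7,s8,s9,s10,s11}. Unreachable: {s0,s2} — drop them.
P0 = {s4,s5,s6,s9,s10,s11} | {s1,s3,s7,s8}.
Split {s4,s5,s6,s9,s10,s11} by δ(·,a) → {s4,s5,s6,s11} and {s9,s10}.
On input a, block {s4,s5,s6,s11} splits into {s4,s5,s6} and {s11}.
Split {s1,s3,s7,s8} by δ(·,a) → {s1,s8} and {s3} and {s7}.
Refine {s4,s5,s6} on symbol b: members go to different blocks, giving {s4,s5} and {s6}.
Stable partition: {s4,s5} | {s1,s8} | {s9,s10} | {s11} | {s3} | {s7} | {s6} — 7 equivalence classes.
The equivalence class containing s6 is {s6}, of size 1.

1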